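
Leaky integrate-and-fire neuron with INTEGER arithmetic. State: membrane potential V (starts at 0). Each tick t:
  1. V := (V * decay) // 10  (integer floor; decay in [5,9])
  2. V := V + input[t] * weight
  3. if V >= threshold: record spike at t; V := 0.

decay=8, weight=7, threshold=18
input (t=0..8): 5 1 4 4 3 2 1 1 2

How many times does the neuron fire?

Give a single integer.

t=0: input=5 -> V=0 FIRE
t=1: input=1 -> V=7
t=2: input=4 -> V=0 FIRE
t=3: input=4 -> V=0 FIRE
t=4: input=3 -> V=0 FIRE
t=5: input=2 -> V=14
t=6: input=1 -> V=0 FIRE
t=7: input=1 -> V=7
t=8: input=2 -> V=0 FIRE

Answer: 6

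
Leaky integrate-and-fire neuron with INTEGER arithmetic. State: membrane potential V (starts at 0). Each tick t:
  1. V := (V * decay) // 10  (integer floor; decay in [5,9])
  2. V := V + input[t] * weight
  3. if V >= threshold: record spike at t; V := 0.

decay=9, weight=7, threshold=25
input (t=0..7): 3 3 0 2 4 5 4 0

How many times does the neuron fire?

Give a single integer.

Answer: 4

Derivation:
t=0: input=3 -> V=21
t=1: input=3 -> V=0 FIRE
t=2: input=0 -> V=0
t=3: input=2 -> V=14
t=4: input=4 -> V=0 FIRE
t=5: input=5 -> V=0 FIRE
t=6: input=4 -> V=0 FIRE
t=7: input=0 -> V=0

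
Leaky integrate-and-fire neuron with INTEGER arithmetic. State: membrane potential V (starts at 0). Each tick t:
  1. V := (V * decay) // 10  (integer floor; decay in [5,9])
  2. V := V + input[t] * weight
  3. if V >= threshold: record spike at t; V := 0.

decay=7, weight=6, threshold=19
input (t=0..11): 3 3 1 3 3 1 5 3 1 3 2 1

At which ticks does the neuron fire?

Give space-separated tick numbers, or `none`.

Answer: 1 3 6 9

Derivation:
t=0: input=3 -> V=18
t=1: input=3 -> V=0 FIRE
t=2: input=1 -> V=6
t=3: input=3 -> V=0 FIRE
t=4: input=3 -> V=18
t=5: input=1 -> V=18
t=6: input=5 -> V=0 FIRE
t=7: input=3 -> V=18
t=8: input=1 -> V=18
t=9: input=3 -> V=0 FIRE
t=10: input=2 -> V=12
t=11: input=1 -> V=14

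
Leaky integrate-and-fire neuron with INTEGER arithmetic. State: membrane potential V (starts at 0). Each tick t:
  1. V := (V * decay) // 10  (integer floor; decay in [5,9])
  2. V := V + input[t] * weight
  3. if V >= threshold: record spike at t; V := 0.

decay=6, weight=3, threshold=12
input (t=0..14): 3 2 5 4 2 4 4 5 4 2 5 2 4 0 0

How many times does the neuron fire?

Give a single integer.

Answer: 8

Derivation:
t=0: input=3 -> V=9
t=1: input=2 -> V=11
t=2: input=5 -> V=0 FIRE
t=3: input=4 -> V=0 FIRE
t=4: input=2 -> V=6
t=5: input=4 -> V=0 FIRE
t=6: input=4 -> V=0 FIRE
t=7: input=5 -> V=0 FIRE
t=8: input=4 -> V=0 FIRE
t=9: input=2 -> V=6
t=10: input=5 -> V=0 FIRE
t=11: input=2 -> V=6
t=12: input=4 -> V=0 FIRE
t=13: input=0 -> V=0
t=14: input=0 -> V=0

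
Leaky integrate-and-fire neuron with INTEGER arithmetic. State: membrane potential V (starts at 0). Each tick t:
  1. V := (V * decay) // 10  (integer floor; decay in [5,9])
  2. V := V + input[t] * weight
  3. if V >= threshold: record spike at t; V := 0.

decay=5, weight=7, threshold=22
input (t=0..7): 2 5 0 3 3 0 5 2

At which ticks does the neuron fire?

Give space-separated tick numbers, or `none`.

Answer: 1 4 6

Derivation:
t=0: input=2 -> V=14
t=1: input=5 -> V=0 FIRE
t=2: input=0 -> V=0
t=3: input=3 -> V=21
t=4: input=3 -> V=0 FIRE
t=5: input=0 -> V=0
t=6: input=5 -> V=0 FIRE
t=7: input=2 -> V=14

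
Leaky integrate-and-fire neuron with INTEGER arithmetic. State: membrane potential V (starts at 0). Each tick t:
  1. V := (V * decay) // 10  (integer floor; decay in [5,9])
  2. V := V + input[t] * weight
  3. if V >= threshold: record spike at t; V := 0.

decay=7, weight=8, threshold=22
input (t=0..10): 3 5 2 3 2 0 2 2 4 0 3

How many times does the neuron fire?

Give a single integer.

Answer: 6

Derivation:
t=0: input=3 -> V=0 FIRE
t=1: input=5 -> V=0 FIRE
t=2: input=2 -> V=16
t=3: input=3 -> V=0 FIRE
t=4: input=2 -> V=16
t=5: input=0 -> V=11
t=6: input=2 -> V=0 FIRE
t=7: input=2 -> V=16
t=8: input=4 -> V=0 FIRE
t=9: input=0 -> V=0
t=10: input=3 -> V=0 FIRE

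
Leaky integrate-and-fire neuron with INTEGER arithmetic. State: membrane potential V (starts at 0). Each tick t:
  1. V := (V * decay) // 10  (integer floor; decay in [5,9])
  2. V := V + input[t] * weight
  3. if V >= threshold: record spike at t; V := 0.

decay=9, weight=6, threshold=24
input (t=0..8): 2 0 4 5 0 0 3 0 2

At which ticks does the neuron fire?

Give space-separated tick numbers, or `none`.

Answer: 2 3 8

Derivation:
t=0: input=2 -> V=12
t=1: input=0 -> V=10
t=2: input=4 -> V=0 FIRE
t=3: input=5 -> V=0 FIRE
t=4: input=0 -> V=0
t=5: input=0 -> V=0
t=6: input=3 -> V=18
t=7: input=0 -> V=16
t=8: input=2 -> V=0 FIRE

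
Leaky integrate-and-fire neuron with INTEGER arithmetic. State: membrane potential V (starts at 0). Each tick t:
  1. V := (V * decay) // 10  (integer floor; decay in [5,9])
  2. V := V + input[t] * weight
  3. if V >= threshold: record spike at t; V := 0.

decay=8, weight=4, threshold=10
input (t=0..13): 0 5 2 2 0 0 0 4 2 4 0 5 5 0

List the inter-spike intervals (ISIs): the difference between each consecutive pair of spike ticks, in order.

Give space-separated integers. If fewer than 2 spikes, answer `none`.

t=0: input=0 -> V=0
t=1: input=5 -> V=0 FIRE
t=2: input=2 -> V=8
t=3: input=2 -> V=0 FIRE
t=4: input=0 -> V=0
t=5: input=0 -> V=0
t=6: input=0 -> V=0
t=7: input=4 -> V=0 FIRE
t=8: input=2 -> V=8
t=9: input=4 -> V=0 FIRE
t=10: input=0 -> V=0
t=11: input=5 -> V=0 FIRE
t=12: input=5 -> V=0 FIRE
t=13: input=0 -> V=0

Answer: 2 4 2 2 1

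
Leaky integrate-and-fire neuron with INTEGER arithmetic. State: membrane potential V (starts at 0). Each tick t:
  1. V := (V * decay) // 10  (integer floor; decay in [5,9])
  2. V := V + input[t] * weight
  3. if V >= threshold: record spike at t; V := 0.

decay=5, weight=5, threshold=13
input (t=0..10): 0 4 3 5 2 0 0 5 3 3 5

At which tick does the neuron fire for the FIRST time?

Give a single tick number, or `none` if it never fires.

Answer: 1

Derivation:
t=0: input=0 -> V=0
t=1: input=4 -> V=0 FIRE
t=2: input=3 -> V=0 FIRE
t=3: input=5 -> V=0 FIRE
t=4: input=2 -> V=10
t=5: input=0 -> V=5
t=6: input=0 -> V=2
t=7: input=5 -> V=0 FIRE
t=8: input=3 -> V=0 FIRE
t=9: input=3 -> V=0 FIRE
t=10: input=5 -> V=0 FIRE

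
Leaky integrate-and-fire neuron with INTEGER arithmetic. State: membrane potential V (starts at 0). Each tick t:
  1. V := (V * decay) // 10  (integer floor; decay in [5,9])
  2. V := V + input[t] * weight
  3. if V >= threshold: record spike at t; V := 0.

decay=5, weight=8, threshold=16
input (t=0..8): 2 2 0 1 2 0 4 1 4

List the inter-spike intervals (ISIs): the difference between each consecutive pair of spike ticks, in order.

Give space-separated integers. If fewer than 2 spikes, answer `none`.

Answer: 1 3 2 2

Derivation:
t=0: input=2 -> V=0 FIRE
t=1: input=2 -> V=0 FIRE
t=2: input=0 -> V=0
t=3: input=1 -> V=8
t=4: input=2 -> V=0 FIRE
t=5: input=0 -> V=0
t=6: input=4 -> V=0 FIRE
t=7: input=1 -> V=8
t=8: input=4 -> V=0 FIRE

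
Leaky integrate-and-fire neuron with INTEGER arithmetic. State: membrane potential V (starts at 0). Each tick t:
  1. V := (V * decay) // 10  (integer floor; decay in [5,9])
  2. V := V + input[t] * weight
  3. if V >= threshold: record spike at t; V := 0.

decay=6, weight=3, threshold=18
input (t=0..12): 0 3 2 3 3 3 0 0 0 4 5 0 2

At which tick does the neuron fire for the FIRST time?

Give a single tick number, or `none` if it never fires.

Answer: 4

Derivation:
t=0: input=0 -> V=0
t=1: input=3 -> V=9
t=2: input=2 -> V=11
t=3: input=3 -> V=15
t=4: input=3 -> V=0 FIRE
t=5: input=3 -> V=9
t=6: input=0 -> V=5
t=7: input=0 -> V=3
t=8: input=0 -> V=1
t=9: input=4 -> V=12
t=10: input=5 -> V=0 FIRE
t=11: input=0 -> V=0
t=12: input=2 -> V=6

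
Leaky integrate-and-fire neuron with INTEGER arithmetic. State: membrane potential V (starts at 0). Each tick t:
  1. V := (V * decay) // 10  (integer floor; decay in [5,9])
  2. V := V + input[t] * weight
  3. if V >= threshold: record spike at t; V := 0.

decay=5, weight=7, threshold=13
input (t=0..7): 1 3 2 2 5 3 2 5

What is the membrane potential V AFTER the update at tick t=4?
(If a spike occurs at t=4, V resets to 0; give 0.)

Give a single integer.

Answer: 0

Derivation:
t=0: input=1 -> V=7
t=1: input=3 -> V=0 FIRE
t=2: input=2 -> V=0 FIRE
t=3: input=2 -> V=0 FIRE
t=4: input=5 -> V=0 FIRE
t=5: input=3 -> V=0 FIRE
t=6: input=2 -> V=0 FIRE
t=7: input=5 -> V=0 FIRE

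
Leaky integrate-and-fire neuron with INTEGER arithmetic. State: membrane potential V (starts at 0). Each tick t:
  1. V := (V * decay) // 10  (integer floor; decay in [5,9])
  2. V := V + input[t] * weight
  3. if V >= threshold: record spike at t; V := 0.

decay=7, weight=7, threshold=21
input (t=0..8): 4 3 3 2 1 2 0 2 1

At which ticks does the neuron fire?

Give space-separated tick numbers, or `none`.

t=0: input=4 -> V=0 FIRE
t=1: input=3 -> V=0 FIRE
t=2: input=3 -> V=0 FIRE
t=3: input=2 -> V=14
t=4: input=1 -> V=16
t=5: input=2 -> V=0 FIRE
t=6: input=0 -> V=0
t=7: input=2 -> V=14
t=8: input=1 -> V=16

Answer: 0 1 2 5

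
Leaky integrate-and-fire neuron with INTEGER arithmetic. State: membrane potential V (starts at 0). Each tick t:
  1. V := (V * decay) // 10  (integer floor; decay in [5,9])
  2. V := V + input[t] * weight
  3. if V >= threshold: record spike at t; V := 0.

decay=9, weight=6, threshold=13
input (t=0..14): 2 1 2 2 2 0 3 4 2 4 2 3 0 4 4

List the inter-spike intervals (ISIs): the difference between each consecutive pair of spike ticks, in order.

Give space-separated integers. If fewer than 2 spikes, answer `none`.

Answer: 2 3 1 2 2 2 1

Derivation:
t=0: input=2 -> V=12
t=1: input=1 -> V=0 FIRE
t=2: input=2 -> V=12
t=3: input=2 -> V=0 FIRE
t=4: input=2 -> V=12
t=5: input=0 -> V=10
t=6: input=3 -> V=0 FIRE
t=7: input=4 -> V=0 FIRE
t=8: input=2 -> V=12
t=9: input=4 -> V=0 FIRE
t=10: input=2 -> V=12
t=11: input=3 -> V=0 FIRE
t=12: input=0 -> V=0
t=13: input=4 -> V=0 FIRE
t=14: input=4 -> V=0 FIRE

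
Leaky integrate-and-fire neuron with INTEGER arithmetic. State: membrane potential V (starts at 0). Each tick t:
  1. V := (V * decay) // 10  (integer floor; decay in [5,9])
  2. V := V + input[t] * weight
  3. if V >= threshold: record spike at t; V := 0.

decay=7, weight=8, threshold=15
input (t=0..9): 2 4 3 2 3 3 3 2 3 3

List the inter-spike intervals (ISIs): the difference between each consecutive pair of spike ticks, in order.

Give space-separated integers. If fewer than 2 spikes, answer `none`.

t=0: input=2 -> V=0 FIRE
t=1: input=4 -> V=0 FIRE
t=2: input=3 -> V=0 FIRE
t=3: input=2 -> V=0 FIRE
t=4: input=3 -> V=0 FIRE
t=5: input=3 -> V=0 FIRE
t=6: input=3 -> V=0 FIRE
t=7: input=2 -> V=0 FIRE
t=8: input=3 -> V=0 FIRE
t=9: input=3 -> V=0 FIRE

Answer: 1 1 1 1 1 1 1 1 1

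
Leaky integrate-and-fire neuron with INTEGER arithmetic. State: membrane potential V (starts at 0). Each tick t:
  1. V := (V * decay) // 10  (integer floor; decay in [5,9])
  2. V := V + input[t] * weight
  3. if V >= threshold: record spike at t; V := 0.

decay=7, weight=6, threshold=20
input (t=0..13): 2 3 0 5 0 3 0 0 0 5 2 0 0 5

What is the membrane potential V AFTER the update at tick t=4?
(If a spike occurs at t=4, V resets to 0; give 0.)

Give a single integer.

t=0: input=2 -> V=12
t=1: input=3 -> V=0 FIRE
t=2: input=0 -> V=0
t=3: input=5 -> V=0 FIRE
t=4: input=0 -> V=0
t=5: input=3 -> V=18
t=6: input=0 -> V=12
t=7: input=0 -> V=8
t=8: input=0 -> V=5
t=9: input=5 -> V=0 FIRE
t=10: input=2 -> V=12
t=11: input=0 -> V=8
t=12: input=0 -> V=5
t=13: input=5 -> V=0 FIRE

Answer: 0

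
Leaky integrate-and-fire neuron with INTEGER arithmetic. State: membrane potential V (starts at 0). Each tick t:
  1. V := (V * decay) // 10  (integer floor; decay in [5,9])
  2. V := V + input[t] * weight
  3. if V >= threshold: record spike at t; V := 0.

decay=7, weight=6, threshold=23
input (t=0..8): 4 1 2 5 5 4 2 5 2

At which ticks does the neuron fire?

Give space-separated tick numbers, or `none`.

t=0: input=4 -> V=0 FIRE
t=1: input=1 -> V=6
t=2: input=2 -> V=16
t=3: input=5 -> V=0 FIRE
t=4: input=5 -> V=0 FIRE
t=5: input=4 -> V=0 FIRE
t=6: input=2 -> V=12
t=7: input=5 -> V=0 FIRE
t=8: input=2 -> V=12

Answer: 0 3 4 5 7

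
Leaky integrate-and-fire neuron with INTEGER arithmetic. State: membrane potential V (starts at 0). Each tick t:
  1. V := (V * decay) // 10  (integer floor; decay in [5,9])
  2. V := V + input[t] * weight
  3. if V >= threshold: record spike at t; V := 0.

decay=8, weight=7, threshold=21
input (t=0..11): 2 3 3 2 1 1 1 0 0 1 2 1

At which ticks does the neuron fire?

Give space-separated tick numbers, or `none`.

Answer: 1 2 5 10

Derivation:
t=0: input=2 -> V=14
t=1: input=3 -> V=0 FIRE
t=2: input=3 -> V=0 FIRE
t=3: input=2 -> V=14
t=4: input=1 -> V=18
t=5: input=1 -> V=0 FIRE
t=6: input=1 -> V=7
t=7: input=0 -> V=5
t=8: input=0 -> V=4
t=9: input=1 -> V=10
t=10: input=2 -> V=0 FIRE
t=11: input=1 -> V=7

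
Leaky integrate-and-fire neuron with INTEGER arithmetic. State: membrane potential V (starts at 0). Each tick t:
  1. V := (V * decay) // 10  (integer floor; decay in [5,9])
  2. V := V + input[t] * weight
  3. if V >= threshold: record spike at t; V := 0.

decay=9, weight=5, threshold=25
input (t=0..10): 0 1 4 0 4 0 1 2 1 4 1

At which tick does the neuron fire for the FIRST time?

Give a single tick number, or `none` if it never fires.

Answer: 4

Derivation:
t=0: input=0 -> V=0
t=1: input=1 -> V=5
t=2: input=4 -> V=24
t=3: input=0 -> V=21
t=4: input=4 -> V=0 FIRE
t=5: input=0 -> V=0
t=6: input=1 -> V=5
t=7: input=2 -> V=14
t=8: input=1 -> V=17
t=9: input=4 -> V=0 FIRE
t=10: input=1 -> V=5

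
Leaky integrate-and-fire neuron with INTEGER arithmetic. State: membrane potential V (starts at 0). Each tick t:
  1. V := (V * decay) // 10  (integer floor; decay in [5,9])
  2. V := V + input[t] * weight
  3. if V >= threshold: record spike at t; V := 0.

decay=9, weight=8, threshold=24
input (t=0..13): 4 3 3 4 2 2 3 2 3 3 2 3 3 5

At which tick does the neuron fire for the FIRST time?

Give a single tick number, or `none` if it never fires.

Answer: 0

Derivation:
t=0: input=4 -> V=0 FIRE
t=1: input=3 -> V=0 FIRE
t=2: input=3 -> V=0 FIRE
t=3: input=4 -> V=0 FIRE
t=4: input=2 -> V=16
t=5: input=2 -> V=0 FIRE
t=6: input=3 -> V=0 FIRE
t=7: input=2 -> V=16
t=8: input=3 -> V=0 FIRE
t=9: input=3 -> V=0 FIRE
t=10: input=2 -> V=16
t=11: input=3 -> V=0 FIRE
t=12: input=3 -> V=0 FIRE
t=13: input=5 -> V=0 FIRE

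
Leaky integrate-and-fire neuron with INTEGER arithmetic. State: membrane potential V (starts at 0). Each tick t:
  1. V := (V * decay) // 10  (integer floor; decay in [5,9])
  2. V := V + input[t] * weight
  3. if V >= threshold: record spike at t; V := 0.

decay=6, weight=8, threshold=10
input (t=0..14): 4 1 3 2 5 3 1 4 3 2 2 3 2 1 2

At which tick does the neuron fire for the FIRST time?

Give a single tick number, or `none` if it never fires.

Answer: 0

Derivation:
t=0: input=4 -> V=0 FIRE
t=1: input=1 -> V=8
t=2: input=3 -> V=0 FIRE
t=3: input=2 -> V=0 FIRE
t=4: input=5 -> V=0 FIRE
t=5: input=3 -> V=0 FIRE
t=6: input=1 -> V=8
t=7: input=4 -> V=0 FIRE
t=8: input=3 -> V=0 FIRE
t=9: input=2 -> V=0 FIRE
t=10: input=2 -> V=0 FIRE
t=11: input=3 -> V=0 FIRE
t=12: input=2 -> V=0 FIRE
t=13: input=1 -> V=8
t=14: input=2 -> V=0 FIRE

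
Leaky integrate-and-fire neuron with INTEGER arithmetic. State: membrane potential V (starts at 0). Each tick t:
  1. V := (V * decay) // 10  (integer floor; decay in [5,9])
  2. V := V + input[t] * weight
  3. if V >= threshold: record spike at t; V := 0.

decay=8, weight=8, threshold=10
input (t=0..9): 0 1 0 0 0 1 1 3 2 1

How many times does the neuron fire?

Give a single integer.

Answer: 3

Derivation:
t=0: input=0 -> V=0
t=1: input=1 -> V=8
t=2: input=0 -> V=6
t=3: input=0 -> V=4
t=4: input=0 -> V=3
t=5: input=1 -> V=0 FIRE
t=6: input=1 -> V=8
t=7: input=3 -> V=0 FIRE
t=8: input=2 -> V=0 FIRE
t=9: input=1 -> V=8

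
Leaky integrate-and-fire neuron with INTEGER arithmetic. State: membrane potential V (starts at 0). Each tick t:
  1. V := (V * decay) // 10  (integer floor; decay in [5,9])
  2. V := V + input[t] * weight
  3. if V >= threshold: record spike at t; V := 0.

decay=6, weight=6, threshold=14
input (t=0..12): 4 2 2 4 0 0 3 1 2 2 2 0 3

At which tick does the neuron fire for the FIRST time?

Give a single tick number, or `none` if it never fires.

Answer: 0

Derivation:
t=0: input=4 -> V=0 FIRE
t=1: input=2 -> V=12
t=2: input=2 -> V=0 FIRE
t=3: input=4 -> V=0 FIRE
t=4: input=0 -> V=0
t=5: input=0 -> V=0
t=6: input=3 -> V=0 FIRE
t=7: input=1 -> V=6
t=8: input=2 -> V=0 FIRE
t=9: input=2 -> V=12
t=10: input=2 -> V=0 FIRE
t=11: input=0 -> V=0
t=12: input=3 -> V=0 FIRE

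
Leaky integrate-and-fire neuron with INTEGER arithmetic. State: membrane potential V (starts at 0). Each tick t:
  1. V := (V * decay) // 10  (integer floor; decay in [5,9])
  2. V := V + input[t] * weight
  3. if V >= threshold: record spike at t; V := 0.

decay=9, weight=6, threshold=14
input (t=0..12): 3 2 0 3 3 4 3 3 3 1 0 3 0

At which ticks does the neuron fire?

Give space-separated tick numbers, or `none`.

Answer: 0 3 4 5 6 7 8 11

Derivation:
t=0: input=3 -> V=0 FIRE
t=1: input=2 -> V=12
t=2: input=0 -> V=10
t=3: input=3 -> V=0 FIRE
t=4: input=3 -> V=0 FIRE
t=5: input=4 -> V=0 FIRE
t=6: input=3 -> V=0 FIRE
t=7: input=3 -> V=0 FIRE
t=8: input=3 -> V=0 FIRE
t=9: input=1 -> V=6
t=10: input=0 -> V=5
t=11: input=3 -> V=0 FIRE
t=12: input=0 -> V=0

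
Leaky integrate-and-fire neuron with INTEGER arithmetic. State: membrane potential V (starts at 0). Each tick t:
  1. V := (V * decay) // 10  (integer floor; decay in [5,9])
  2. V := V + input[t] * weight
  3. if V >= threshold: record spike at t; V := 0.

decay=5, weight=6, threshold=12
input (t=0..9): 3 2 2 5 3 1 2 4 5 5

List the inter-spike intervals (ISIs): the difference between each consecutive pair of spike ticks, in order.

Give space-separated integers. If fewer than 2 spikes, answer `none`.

Answer: 1 1 1 1 2 1 1 1

Derivation:
t=0: input=3 -> V=0 FIRE
t=1: input=2 -> V=0 FIRE
t=2: input=2 -> V=0 FIRE
t=3: input=5 -> V=0 FIRE
t=4: input=3 -> V=0 FIRE
t=5: input=1 -> V=6
t=6: input=2 -> V=0 FIRE
t=7: input=4 -> V=0 FIRE
t=8: input=5 -> V=0 FIRE
t=9: input=5 -> V=0 FIRE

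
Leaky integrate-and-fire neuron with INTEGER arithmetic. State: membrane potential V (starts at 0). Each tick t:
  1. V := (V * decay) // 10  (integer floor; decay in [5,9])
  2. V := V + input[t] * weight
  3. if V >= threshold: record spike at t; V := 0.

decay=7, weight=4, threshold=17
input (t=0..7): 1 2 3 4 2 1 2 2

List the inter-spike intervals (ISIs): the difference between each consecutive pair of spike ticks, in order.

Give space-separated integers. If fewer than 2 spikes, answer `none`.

t=0: input=1 -> V=4
t=1: input=2 -> V=10
t=2: input=3 -> V=0 FIRE
t=3: input=4 -> V=16
t=4: input=2 -> V=0 FIRE
t=5: input=1 -> V=4
t=6: input=2 -> V=10
t=7: input=2 -> V=15

Answer: 2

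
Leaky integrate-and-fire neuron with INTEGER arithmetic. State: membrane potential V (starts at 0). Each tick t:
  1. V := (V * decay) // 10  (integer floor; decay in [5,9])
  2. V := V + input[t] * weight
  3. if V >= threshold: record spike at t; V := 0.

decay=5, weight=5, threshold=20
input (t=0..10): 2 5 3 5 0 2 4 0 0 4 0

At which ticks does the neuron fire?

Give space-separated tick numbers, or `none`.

Answer: 1 3 6 9

Derivation:
t=0: input=2 -> V=10
t=1: input=5 -> V=0 FIRE
t=2: input=3 -> V=15
t=3: input=5 -> V=0 FIRE
t=4: input=0 -> V=0
t=5: input=2 -> V=10
t=6: input=4 -> V=0 FIRE
t=7: input=0 -> V=0
t=8: input=0 -> V=0
t=9: input=4 -> V=0 FIRE
t=10: input=0 -> V=0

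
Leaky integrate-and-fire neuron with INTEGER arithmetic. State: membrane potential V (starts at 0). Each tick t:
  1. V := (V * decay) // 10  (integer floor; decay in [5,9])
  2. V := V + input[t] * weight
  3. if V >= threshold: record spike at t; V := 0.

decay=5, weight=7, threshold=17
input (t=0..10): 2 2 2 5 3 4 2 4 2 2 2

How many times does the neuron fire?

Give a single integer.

t=0: input=2 -> V=14
t=1: input=2 -> V=0 FIRE
t=2: input=2 -> V=14
t=3: input=5 -> V=0 FIRE
t=4: input=3 -> V=0 FIRE
t=5: input=4 -> V=0 FIRE
t=6: input=2 -> V=14
t=7: input=4 -> V=0 FIRE
t=8: input=2 -> V=14
t=9: input=2 -> V=0 FIRE
t=10: input=2 -> V=14

Answer: 6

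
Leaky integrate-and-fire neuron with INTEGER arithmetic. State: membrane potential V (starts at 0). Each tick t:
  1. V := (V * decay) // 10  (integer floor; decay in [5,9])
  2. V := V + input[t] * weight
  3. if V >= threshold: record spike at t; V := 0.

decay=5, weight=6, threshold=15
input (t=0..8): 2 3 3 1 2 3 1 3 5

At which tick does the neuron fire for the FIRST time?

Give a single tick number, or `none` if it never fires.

t=0: input=2 -> V=12
t=1: input=3 -> V=0 FIRE
t=2: input=3 -> V=0 FIRE
t=3: input=1 -> V=6
t=4: input=2 -> V=0 FIRE
t=5: input=3 -> V=0 FIRE
t=6: input=1 -> V=6
t=7: input=3 -> V=0 FIRE
t=8: input=5 -> V=0 FIRE

Answer: 1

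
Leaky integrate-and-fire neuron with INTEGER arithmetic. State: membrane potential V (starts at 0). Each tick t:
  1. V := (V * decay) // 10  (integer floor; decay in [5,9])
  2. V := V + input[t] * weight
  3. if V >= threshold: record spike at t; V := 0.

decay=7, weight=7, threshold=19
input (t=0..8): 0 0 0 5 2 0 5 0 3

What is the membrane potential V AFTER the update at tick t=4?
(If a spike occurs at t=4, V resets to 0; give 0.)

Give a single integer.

Answer: 14

Derivation:
t=0: input=0 -> V=0
t=1: input=0 -> V=0
t=2: input=0 -> V=0
t=3: input=5 -> V=0 FIRE
t=4: input=2 -> V=14
t=5: input=0 -> V=9
t=6: input=5 -> V=0 FIRE
t=7: input=0 -> V=0
t=8: input=3 -> V=0 FIRE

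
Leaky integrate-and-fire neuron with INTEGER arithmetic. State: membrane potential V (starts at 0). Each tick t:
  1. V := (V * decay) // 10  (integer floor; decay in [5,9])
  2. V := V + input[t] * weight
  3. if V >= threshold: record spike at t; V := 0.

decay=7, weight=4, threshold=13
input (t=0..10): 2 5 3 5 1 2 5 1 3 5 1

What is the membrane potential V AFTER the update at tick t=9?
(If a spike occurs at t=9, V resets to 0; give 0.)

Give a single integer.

Answer: 0

Derivation:
t=0: input=2 -> V=8
t=1: input=5 -> V=0 FIRE
t=2: input=3 -> V=12
t=3: input=5 -> V=0 FIRE
t=4: input=1 -> V=4
t=5: input=2 -> V=10
t=6: input=5 -> V=0 FIRE
t=7: input=1 -> V=4
t=8: input=3 -> V=0 FIRE
t=9: input=5 -> V=0 FIRE
t=10: input=1 -> V=4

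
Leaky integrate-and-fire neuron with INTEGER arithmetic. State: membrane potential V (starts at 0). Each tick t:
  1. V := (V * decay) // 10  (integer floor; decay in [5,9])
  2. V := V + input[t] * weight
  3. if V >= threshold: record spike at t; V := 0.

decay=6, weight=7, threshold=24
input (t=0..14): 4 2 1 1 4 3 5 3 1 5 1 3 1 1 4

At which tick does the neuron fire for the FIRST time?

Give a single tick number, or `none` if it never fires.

t=0: input=4 -> V=0 FIRE
t=1: input=2 -> V=14
t=2: input=1 -> V=15
t=3: input=1 -> V=16
t=4: input=4 -> V=0 FIRE
t=5: input=3 -> V=21
t=6: input=5 -> V=0 FIRE
t=7: input=3 -> V=21
t=8: input=1 -> V=19
t=9: input=5 -> V=0 FIRE
t=10: input=1 -> V=7
t=11: input=3 -> V=0 FIRE
t=12: input=1 -> V=7
t=13: input=1 -> V=11
t=14: input=4 -> V=0 FIRE

Answer: 0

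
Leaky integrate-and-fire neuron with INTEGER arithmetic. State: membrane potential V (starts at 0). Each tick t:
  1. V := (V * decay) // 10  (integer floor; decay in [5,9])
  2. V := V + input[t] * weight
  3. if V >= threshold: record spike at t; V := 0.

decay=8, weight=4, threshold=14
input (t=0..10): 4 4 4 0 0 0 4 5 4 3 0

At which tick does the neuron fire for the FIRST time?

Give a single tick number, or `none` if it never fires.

Answer: 0

Derivation:
t=0: input=4 -> V=0 FIRE
t=1: input=4 -> V=0 FIRE
t=2: input=4 -> V=0 FIRE
t=3: input=0 -> V=0
t=4: input=0 -> V=0
t=5: input=0 -> V=0
t=6: input=4 -> V=0 FIRE
t=7: input=5 -> V=0 FIRE
t=8: input=4 -> V=0 FIRE
t=9: input=3 -> V=12
t=10: input=0 -> V=9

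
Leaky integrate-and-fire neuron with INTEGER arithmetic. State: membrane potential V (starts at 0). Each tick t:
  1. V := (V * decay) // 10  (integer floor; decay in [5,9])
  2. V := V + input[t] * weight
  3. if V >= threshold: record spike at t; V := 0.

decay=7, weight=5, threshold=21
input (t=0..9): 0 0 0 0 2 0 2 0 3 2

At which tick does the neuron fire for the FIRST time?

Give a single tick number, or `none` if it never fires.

Answer: 8

Derivation:
t=0: input=0 -> V=0
t=1: input=0 -> V=0
t=2: input=0 -> V=0
t=3: input=0 -> V=0
t=4: input=2 -> V=10
t=5: input=0 -> V=7
t=6: input=2 -> V=14
t=7: input=0 -> V=9
t=8: input=3 -> V=0 FIRE
t=9: input=2 -> V=10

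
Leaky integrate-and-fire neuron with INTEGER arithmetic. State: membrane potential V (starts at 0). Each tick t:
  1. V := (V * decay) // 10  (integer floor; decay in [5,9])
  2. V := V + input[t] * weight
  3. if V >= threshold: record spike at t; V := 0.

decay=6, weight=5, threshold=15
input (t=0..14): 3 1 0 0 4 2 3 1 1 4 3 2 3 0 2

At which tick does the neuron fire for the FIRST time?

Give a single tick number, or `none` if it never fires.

Answer: 0

Derivation:
t=0: input=3 -> V=0 FIRE
t=1: input=1 -> V=5
t=2: input=0 -> V=3
t=3: input=0 -> V=1
t=4: input=4 -> V=0 FIRE
t=5: input=2 -> V=10
t=6: input=3 -> V=0 FIRE
t=7: input=1 -> V=5
t=8: input=1 -> V=8
t=9: input=4 -> V=0 FIRE
t=10: input=3 -> V=0 FIRE
t=11: input=2 -> V=10
t=12: input=3 -> V=0 FIRE
t=13: input=0 -> V=0
t=14: input=2 -> V=10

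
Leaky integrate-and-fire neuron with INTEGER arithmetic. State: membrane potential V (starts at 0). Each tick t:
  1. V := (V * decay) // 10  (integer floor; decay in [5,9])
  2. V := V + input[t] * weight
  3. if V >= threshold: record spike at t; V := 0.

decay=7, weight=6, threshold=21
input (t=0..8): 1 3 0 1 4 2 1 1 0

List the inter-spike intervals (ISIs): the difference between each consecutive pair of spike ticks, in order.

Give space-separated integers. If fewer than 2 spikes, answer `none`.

t=0: input=1 -> V=6
t=1: input=3 -> V=0 FIRE
t=2: input=0 -> V=0
t=3: input=1 -> V=6
t=4: input=4 -> V=0 FIRE
t=5: input=2 -> V=12
t=6: input=1 -> V=14
t=7: input=1 -> V=15
t=8: input=0 -> V=10

Answer: 3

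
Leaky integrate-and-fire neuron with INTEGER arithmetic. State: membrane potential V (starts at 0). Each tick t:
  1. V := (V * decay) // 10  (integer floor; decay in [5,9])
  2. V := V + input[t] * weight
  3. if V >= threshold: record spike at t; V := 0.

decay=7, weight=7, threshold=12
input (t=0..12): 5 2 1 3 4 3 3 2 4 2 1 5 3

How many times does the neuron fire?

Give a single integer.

Answer: 11

Derivation:
t=0: input=5 -> V=0 FIRE
t=1: input=2 -> V=0 FIRE
t=2: input=1 -> V=7
t=3: input=3 -> V=0 FIRE
t=4: input=4 -> V=0 FIRE
t=5: input=3 -> V=0 FIRE
t=6: input=3 -> V=0 FIRE
t=7: input=2 -> V=0 FIRE
t=8: input=4 -> V=0 FIRE
t=9: input=2 -> V=0 FIRE
t=10: input=1 -> V=7
t=11: input=5 -> V=0 FIRE
t=12: input=3 -> V=0 FIRE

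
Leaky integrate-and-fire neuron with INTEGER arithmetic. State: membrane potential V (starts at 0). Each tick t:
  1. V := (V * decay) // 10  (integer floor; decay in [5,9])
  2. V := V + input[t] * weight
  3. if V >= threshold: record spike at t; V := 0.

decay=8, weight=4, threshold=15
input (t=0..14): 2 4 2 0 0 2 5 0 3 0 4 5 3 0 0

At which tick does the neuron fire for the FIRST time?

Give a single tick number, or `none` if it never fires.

Answer: 1

Derivation:
t=0: input=2 -> V=8
t=1: input=4 -> V=0 FIRE
t=2: input=2 -> V=8
t=3: input=0 -> V=6
t=4: input=0 -> V=4
t=5: input=2 -> V=11
t=6: input=5 -> V=0 FIRE
t=7: input=0 -> V=0
t=8: input=3 -> V=12
t=9: input=0 -> V=9
t=10: input=4 -> V=0 FIRE
t=11: input=5 -> V=0 FIRE
t=12: input=3 -> V=12
t=13: input=0 -> V=9
t=14: input=0 -> V=7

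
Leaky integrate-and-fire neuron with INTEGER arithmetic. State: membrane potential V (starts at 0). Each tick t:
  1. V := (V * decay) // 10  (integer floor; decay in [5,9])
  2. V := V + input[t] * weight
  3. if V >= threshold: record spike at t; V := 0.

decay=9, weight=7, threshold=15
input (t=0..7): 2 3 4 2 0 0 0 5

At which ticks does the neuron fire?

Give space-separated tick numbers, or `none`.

Answer: 1 2 7

Derivation:
t=0: input=2 -> V=14
t=1: input=3 -> V=0 FIRE
t=2: input=4 -> V=0 FIRE
t=3: input=2 -> V=14
t=4: input=0 -> V=12
t=5: input=0 -> V=10
t=6: input=0 -> V=9
t=7: input=5 -> V=0 FIRE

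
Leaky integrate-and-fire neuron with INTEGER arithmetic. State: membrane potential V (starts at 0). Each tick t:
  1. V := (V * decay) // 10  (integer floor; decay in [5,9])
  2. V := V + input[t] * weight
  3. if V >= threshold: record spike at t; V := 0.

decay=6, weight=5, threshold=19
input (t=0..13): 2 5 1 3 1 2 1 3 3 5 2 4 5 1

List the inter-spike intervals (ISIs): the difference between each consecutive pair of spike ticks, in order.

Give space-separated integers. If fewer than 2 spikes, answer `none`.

Answer: 4 3 1 2 1

Derivation:
t=0: input=2 -> V=10
t=1: input=5 -> V=0 FIRE
t=2: input=1 -> V=5
t=3: input=3 -> V=18
t=4: input=1 -> V=15
t=5: input=2 -> V=0 FIRE
t=6: input=1 -> V=5
t=7: input=3 -> V=18
t=8: input=3 -> V=0 FIRE
t=9: input=5 -> V=0 FIRE
t=10: input=2 -> V=10
t=11: input=4 -> V=0 FIRE
t=12: input=5 -> V=0 FIRE
t=13: input=1 -> V=5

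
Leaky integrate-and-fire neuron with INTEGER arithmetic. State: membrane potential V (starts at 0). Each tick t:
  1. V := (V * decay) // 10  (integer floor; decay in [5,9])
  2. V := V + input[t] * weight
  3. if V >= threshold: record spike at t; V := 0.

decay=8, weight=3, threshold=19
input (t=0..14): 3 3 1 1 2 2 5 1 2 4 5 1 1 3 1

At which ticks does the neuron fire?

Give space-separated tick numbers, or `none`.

t=0: input=3 -> V=9
t=1: input=3 -> V=16
t=2: input=1 -> V=15
t=3: input=1 -> V=15
t=4: input=2 -> V=18
t=5: input=2 -> V=0 FIRE
t=6: input=5 -> V=15
t=7: input=1 -> V=15
t=8: input=2 -> V=18
t=9: input=4 -> V=0 FIRE
t=10: input=5 -> V=15
t=11: input=1 -> V=15
t=12: input=1 -> V=15
t=13: input=3 -> V=0 FIRE
t=14: input=1 -> V=3

Answer: 5 9 13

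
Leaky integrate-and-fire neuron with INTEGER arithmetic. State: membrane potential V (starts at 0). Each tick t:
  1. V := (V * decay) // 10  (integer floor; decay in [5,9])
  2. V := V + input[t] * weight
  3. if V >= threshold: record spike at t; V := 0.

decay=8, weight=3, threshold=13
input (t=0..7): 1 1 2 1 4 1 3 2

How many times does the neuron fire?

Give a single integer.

t=0: input=1 -> V=3
t=1: input=1 -> V=5
t=2: input=2 -> V=10
t=3: input=1 -> V=11
t=4: input=4 -> V=0 FIRE
t=5: input=1 -> V=3
t=6: input=3 -> V=11
t=7: input=2 -> V=0 FIRE

Answer: 2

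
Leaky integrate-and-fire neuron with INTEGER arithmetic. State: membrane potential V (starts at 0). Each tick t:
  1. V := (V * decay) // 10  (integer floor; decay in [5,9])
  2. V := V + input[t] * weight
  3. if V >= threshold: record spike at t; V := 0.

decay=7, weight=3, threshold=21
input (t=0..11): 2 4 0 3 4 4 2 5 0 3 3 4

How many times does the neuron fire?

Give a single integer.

Answer: 3

Derivation:
t=0: input=2 -> V=6
t=1: input=4 -> V=16
t=2: input=0 -> V=11
t=3: input=3 -> V=16
t=4: input=4 -> V=0 FIRE
t=5: input=4 -> V=12
t=6: input=2 -> V=14
t=7: input=5 -> V=0 FIRE
t=8: input=0 -> V=0
t=9: input=3 -> V=9
t=10: input=3 -> V=15
t=11: input=4 -> V=0 FIRE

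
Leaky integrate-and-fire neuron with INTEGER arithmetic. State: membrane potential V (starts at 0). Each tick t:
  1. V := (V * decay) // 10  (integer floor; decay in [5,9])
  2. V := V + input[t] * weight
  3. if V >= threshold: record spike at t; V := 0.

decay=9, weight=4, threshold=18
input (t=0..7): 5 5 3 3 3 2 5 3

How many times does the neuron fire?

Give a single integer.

t=0: input=5 -> V=0 FIRE
t=1: input=5 -> V=0 FIRE
t=2: input=3 -> V=12
t=3: input=3 -> V=0 FIRE
t=4: input=3 -> V=12
t=5: input=2 -> V=0 FIRE
t=6: input=5 -> V=0 FIRE
t=7: input=3 -> V=12

Answer: 5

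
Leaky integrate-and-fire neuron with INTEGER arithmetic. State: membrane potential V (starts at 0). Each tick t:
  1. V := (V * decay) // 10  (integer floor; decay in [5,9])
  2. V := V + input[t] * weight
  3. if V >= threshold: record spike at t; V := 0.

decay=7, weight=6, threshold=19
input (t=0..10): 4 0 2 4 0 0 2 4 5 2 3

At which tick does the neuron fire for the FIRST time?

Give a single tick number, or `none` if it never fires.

t=0: input=4 -> V=0 FIRE
t=1: input=0 -> V=0
t=2: input=2 -> V=12
t=3: input=4 -> V=0 FIRE
t=4: input=0 -> V=0
t=5: input=0 -> V=0
t=6: input=2 -> V=12
t=7: input=4 -> V=0 FIRE
t=8: input=5 -> V=0 FIRE
t=9: input=2 -> V=12
t=10: input=3 -> V=0 FIRE

Answer: 0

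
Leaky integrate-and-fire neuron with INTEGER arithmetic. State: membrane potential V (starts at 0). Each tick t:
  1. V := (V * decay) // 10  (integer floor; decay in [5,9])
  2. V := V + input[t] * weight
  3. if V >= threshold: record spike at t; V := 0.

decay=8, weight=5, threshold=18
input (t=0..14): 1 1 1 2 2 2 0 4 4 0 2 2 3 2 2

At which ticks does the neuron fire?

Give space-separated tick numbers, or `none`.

t=0: input=1 -> V=5
t=1: input=1 -> V=9
t=2: input=1 -> V=12
t=3: input=2 -> V=0 FIRE
t=4: input=2 -> V=10
t=5: input=2 -> V=0 FIRE
t=6: input=0 -> V=0
t=7: input=4 -> V=0 FIRE
t=8: input=4 -> V=0 FIRE
t=9: input=0 -> V=0
t=10: input=2 -> V=10
t=11: input=2 -> V=0 FIRE
t=12: input=3 -> V=15
t=13: input=2 -> V=0 FIRE
t=14: input=2 -> V=10

Answer: 3 5 7 8 11 13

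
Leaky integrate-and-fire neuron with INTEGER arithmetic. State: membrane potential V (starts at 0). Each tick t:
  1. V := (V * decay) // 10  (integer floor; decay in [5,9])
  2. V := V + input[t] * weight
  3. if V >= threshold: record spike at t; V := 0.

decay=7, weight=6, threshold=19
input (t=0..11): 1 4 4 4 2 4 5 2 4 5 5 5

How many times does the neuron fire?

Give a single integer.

Answer: 9

Derivation:
t=0: input=1 -> V=6
t=1: input=4 -> V=0 FIRE
t=2: input=4 -> V=0 FIRE
t=3: input=4 -> V=0 FIRE
t=4: input=2 -> V=12
t=5: input=4 -> V=0 FIRE
t=6: input=5 -> V=0 FIRE
t=7: input=2 -> V=12
t=8: input=4 -> V=0 FIRE
t=9: input=5 -> V=0 FIRE
t=10: input=5 -> V=0 FIRE
t=11: input=5 -> V=0 FIRE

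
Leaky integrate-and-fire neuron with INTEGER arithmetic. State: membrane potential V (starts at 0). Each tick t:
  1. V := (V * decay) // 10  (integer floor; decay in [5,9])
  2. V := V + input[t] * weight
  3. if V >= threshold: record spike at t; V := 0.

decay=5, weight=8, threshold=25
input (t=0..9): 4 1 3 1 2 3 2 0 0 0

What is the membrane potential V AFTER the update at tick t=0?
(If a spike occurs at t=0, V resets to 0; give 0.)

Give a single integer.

Answer: 0

Derivation:
t=0: input=4 -> V=0 FIRE
t=1: input=1 -> V=8
t=2: input=3 -> V=0 FIRE
t=3: input=1 -> V=8
t=4: input=2 -> V=20
t=5: input=3 -> V=0 FIRE
t=6: input=2 -> V=16
t=7: input=0 -> V=8
t=8: input=0 -> V=4
t=9: input=0 -> V=2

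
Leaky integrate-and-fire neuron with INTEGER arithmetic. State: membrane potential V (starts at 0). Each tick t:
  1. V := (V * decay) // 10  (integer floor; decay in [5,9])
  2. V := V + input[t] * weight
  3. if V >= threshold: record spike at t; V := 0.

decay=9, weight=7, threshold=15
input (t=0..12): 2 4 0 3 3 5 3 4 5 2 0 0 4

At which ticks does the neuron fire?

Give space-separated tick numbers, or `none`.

t=0: input=2 -> V=14
t=1: input=4 -> V=0 FIRE
t=2: input=0 -> V=0
t=3: input=3 -> V=0 FIRE
t=4: input=3 -> V=0 FIRE
t=5: input=5 -> V=0 FIRE
t=6: input=3 -> V=0 FIRE
t=7: input=4 -> V=0 FIRE
t=8: input=5 -> V=0 FIRE
t=9: input=2 -> V=14
t=10: input=0 -> V=12
t=11: input=0 -> V=10
t=12: input=4 -> V=0 FIRE

Answer: 1 3 4 5 6 7 8 12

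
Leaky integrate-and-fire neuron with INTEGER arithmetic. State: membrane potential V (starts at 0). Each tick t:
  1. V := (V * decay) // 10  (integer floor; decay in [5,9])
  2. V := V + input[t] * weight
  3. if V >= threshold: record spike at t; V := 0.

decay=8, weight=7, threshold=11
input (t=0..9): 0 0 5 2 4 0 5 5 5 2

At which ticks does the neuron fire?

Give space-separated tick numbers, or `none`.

Answer: 2 3 4 6 7 8 9

Derivation:
t=0: input=0 -> V=0
t=1: input=0 -> V=0
t=2: input=5 -> V=0 FIRE
t=3: input=2 -> V=0 FIRE
t=4: input=4 -> V=0 FIRE
t=5: input=0 -> V=0
t=6: input=5 -> V=0 FIRE
t=7: input=5 -> V=0 FIRE
t=8: input=5 -> V=0 FIRE
t=9: input=2 -> V=0 FIRE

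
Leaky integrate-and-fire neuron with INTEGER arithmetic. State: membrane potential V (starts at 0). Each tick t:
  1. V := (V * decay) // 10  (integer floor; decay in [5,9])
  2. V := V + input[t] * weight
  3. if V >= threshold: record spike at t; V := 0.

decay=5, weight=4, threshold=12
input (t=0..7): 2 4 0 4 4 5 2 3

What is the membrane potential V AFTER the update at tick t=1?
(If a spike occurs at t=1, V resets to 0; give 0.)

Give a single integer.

t=0: input=2 -> V=8
t=1: input=4 -> V=0 FIRE
t=2: input=0 -> V=0
t=3: input=4 -> V=0 FIRE
t=4: input=4 -> V=0 FIRE
t=5: input=5 -> V=0 FIRE
t=6: input=2 -> V=8
t=7: input=3 -> V=0 FIRE

Answer: 0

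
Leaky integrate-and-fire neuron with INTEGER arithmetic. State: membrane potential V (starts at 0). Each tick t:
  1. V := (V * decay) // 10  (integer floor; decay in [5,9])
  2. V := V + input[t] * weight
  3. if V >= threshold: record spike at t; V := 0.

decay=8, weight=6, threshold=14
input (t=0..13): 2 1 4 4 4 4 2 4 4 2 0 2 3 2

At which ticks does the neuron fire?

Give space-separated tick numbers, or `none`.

Answer: 1 2 3 4 5 7 8 11 12

Derivation:
t=0: input=2 -> V=12
t=1: input=1 -> V=0 FIRE
t=2: input=4 -> V=0 FIRE
t=3: input=4 -> V=0 FIRE
t=4: input=4 -> V=0 FIRE
t=5: input=4 -> V=0 FIRE
t=6: input=2 -> V=12
t=7: input=4 -> V=0 FIRE
t=8: input=4 -> V=0 FIRE
t=9: input=2 -> V=12
t=10: input=0 -> V=9
t=11: input=2 -> V=0 FIRE
t=12: input=3 -> V=0 FIRE
t=13: input=2 -> V=12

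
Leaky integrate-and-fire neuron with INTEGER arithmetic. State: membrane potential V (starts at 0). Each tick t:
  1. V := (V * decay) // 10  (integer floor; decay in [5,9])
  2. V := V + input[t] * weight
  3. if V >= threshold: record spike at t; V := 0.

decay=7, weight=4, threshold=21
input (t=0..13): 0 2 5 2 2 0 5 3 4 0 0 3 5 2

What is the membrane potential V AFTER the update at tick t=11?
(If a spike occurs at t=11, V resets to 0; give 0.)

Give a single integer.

Answer: 12

Derivation:
t=0: input=0 -> V=0
t=1: input=2 -> V=8
t=2: input=5 -> V=0 FIRE
t=3: input=2 -> V=8
t=4: input=2 -> V=13
t=5: input=0 -> V=9
t=6: input=5 -> V=0 FIRE
t=7: input=3 -> V=12
t=8: input=4 -> V=0 FIRE
t=9: input=0 -> V=0
t=10: input=0 -> V=0
t=11: input=3 -> V=12
t=12: input=5 -> V=0 FIRE
t=13: input=2 -> V=8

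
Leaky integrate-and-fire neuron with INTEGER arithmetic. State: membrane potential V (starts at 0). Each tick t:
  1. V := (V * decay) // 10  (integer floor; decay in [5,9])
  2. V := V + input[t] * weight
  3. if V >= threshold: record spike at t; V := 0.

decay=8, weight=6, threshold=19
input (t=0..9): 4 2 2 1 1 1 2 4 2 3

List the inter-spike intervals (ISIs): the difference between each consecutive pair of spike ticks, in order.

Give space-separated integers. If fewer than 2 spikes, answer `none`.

t=0: input=4 -> V=0 FIRE
t=1: input=2 -> V=12
t=2: input=2 -> V=0 FIRE
t=3: input=1 -> V=6
t=4: input=1 -> V=10
t=5: input=1 -> V=14
t=6: input=2 -> V=0 FIRE
t=7: input=4 -> V=0 FIRE
t=8: input=2 -> V=12
t=9: input=3 -> V=0 FIRE

Answer: 2 4 1 2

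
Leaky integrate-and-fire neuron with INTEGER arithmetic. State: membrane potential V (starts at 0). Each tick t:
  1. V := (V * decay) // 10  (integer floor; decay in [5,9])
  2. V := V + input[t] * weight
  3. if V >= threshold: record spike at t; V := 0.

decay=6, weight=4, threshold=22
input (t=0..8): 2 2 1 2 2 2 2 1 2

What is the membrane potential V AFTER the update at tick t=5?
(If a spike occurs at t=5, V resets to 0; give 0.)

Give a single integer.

Answer: 17

Derivation:
t=0: input=2 -> V=8
t=1: input=2 -> V=12
t=2: input=1 -> V=11
t=3: input=2 -> V=14
t=4: input=2 -> V=16
t=5: input=2 -> V=17
t=6: input=2 -> V=18
t=7: input=1 -> V=14
t=8: input=2 -> V=16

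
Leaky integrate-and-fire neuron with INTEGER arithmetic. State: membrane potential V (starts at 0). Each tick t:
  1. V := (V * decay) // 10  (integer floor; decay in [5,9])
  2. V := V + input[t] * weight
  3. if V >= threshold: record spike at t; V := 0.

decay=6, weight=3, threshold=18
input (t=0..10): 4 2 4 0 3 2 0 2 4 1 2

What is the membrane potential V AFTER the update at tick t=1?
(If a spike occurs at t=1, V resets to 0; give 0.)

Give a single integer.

Answer: 13

Derivation:
t=0: input=4 -> V=12
t=1: input=2 -> V=13
t=2: input=4 -> V=0 FIRE
t=3: input=0 -> V=0
t=4: input=3 -> V=9
t=5: input=2 -> V=11
t=6: input=0 -> V=6
t=7: input=2 -> V=9
t=8: input=4 -> V=17
t=9: input=1 -> V=13
t=10: input=2 -> V=13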